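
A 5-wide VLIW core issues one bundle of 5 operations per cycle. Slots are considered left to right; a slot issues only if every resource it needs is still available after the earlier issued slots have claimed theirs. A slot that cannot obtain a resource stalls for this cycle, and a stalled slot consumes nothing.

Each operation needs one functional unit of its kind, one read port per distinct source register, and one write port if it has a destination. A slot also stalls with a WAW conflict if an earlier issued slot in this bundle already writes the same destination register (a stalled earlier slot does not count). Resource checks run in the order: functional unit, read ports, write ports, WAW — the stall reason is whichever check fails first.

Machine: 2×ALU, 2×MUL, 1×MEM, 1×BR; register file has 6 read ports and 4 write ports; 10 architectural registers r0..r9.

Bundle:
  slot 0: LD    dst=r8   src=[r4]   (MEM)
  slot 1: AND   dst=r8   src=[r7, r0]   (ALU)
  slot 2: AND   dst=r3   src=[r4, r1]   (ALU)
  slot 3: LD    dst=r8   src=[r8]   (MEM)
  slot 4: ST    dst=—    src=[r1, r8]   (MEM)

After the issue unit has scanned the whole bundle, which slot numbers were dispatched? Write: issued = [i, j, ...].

(0) want 1×MEM +1rd +1wr — yes → AL2|MU2|ME0|BR1|rd5|wr3
(1) want 1×ALU +2rd +1wr — WAW → AL2|MU2|ME0|BR1|rd5|wr3
(2) want 1×ALU +2rd +1wr — yes → AL1|MU2|ME0|BR1|rd3|wr2
(3) want 1×MEM +1rd +1wr — FU → AL1|MU2|ME0|BR1|rd3|wr2
(4) want 1×MEM +2rd +0wr — FU → AL1|MU2|ME0|BR1|rd3|wr2

issued = [0, 2]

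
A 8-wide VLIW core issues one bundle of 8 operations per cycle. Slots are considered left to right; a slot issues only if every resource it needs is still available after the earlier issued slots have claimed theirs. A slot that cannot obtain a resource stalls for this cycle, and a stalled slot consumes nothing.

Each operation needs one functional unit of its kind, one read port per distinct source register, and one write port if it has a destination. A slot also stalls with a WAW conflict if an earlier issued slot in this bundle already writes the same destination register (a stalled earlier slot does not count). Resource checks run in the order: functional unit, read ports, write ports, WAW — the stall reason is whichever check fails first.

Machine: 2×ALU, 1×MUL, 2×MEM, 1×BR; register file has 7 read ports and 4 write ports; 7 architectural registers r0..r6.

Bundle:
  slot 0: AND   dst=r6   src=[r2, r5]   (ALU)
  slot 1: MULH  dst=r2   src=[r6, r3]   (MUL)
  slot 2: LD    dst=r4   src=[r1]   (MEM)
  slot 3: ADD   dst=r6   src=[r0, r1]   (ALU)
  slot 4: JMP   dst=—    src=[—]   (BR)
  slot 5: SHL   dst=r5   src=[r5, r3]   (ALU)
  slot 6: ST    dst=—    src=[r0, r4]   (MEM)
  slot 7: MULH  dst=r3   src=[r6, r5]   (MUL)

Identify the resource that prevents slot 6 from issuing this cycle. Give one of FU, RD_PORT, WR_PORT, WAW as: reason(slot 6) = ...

reason(slot 6) = RD_PORT

(0) want 1×ALU +2rd +1wr — yes → AL1|MU1|ME2|BR1|rd5|wr3
(1) want 1×MUL +2rd +1wr — yes → AL1|MU0|ME2|BR1|rd3|wr2
(2) want 1×MEM +1rd +1wr — yes → AL1|MU0|ME1|BR1|rd2|wr1
(3) want 1×ALU +2rd +1wr — WAW → AL1|MU0|ME1|BR1|rd2|wr1
(4) want 1×BR +0rd +0wr — yes → AL1|MU0|ME1|BR0|rd2|wr1
(5) want 1×ALU +2rd +1wr — yes → AL0|MU0|ME1|BR0|rd0|wr0
(6) want 1×MEM +2rd +0wr — RD_PORT → AL0|MU0|ME1|BR0|rd0|wr0
(7) want 1×MUL +2rd +1wr — FU → AL0|MU0|ME1|BR0|rd0|wr0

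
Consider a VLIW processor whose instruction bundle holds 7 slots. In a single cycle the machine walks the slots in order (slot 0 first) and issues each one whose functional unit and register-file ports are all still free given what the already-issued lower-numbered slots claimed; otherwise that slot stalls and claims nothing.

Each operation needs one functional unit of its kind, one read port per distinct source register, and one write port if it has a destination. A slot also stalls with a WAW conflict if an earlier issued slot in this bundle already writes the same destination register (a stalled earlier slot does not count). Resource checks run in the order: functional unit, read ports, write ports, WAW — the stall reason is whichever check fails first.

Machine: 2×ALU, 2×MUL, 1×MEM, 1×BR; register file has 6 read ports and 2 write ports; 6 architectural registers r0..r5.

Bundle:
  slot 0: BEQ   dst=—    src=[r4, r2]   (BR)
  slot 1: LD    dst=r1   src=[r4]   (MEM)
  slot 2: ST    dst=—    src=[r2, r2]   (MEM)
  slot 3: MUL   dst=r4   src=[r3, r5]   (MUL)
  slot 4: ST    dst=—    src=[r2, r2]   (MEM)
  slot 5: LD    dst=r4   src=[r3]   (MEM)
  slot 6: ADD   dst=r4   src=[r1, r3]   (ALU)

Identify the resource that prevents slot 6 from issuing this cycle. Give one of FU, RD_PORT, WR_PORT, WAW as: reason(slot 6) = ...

reason(slot 6) = RD_PORT

  0. BR ⇒ go  {2A/2Mu/1Ld/0B | 4r 2w}
  1. MEM→r1 ⇒ go  {2A/2Mu/0Ld/0B | 3r 1w}
  2. MEM ⇒ no(FU)  {2A/2Mu/0Ld/0B | 3r 1w}
  3. MUL→r4 ⇒ go  {2A/1Mu/0Ld/0B | 1r 0w}
  4. MEM ⇒ no(FU)  {2A/1Mu/0Ld/0B | 1r 0w}
  5. MEM→r4 ⇒ no(FU)  {2A/1Mu/0Ld/0B | 1r 0w}
  6. ALU→r4 ⇒ no(RD_PORT)  {2A/1Mu/0Ld/0B | 1r 0w}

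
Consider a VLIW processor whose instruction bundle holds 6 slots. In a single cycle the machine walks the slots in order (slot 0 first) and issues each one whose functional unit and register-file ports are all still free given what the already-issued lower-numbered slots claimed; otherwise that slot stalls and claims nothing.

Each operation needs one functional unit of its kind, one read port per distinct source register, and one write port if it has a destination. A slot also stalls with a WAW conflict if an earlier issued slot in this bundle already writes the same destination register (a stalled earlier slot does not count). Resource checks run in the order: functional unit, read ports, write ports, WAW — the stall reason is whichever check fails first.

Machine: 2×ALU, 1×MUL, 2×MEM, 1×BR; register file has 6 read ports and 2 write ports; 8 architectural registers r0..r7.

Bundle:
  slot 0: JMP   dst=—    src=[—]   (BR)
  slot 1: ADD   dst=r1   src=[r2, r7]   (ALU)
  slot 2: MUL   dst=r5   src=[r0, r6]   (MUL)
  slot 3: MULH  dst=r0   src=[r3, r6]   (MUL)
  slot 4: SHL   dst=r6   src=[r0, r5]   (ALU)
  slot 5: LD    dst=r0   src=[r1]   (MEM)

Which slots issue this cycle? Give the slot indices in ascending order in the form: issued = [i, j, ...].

issued = [0, 1, 2]

(0) want 1×BR +0rd +0wr — yes → AL2|MU1|ME2|BR0|rd6|wr2
(1) want 1×ALU +2rd +1wr — yes → AL1|MU1|ME2|BR0|rd4|wr1
(2) want 1×MUL +2rd +1wr — yes → AL1|MU0|ME2|BR0|rd2|wr0
(3) want 1×MUL +2rd +1wr — FU → AL1|MU0|ME2|BR0|rd2|wr0
(4) want 1×ALU +2rd +1wr — WR_PORT → AL1|MU0|ME2|BR0|rd2|wr0
(5) want 1×MEM +1rd +1wr — WR_PORT → AL1|MU0|ME2|BR0|rd2|wr0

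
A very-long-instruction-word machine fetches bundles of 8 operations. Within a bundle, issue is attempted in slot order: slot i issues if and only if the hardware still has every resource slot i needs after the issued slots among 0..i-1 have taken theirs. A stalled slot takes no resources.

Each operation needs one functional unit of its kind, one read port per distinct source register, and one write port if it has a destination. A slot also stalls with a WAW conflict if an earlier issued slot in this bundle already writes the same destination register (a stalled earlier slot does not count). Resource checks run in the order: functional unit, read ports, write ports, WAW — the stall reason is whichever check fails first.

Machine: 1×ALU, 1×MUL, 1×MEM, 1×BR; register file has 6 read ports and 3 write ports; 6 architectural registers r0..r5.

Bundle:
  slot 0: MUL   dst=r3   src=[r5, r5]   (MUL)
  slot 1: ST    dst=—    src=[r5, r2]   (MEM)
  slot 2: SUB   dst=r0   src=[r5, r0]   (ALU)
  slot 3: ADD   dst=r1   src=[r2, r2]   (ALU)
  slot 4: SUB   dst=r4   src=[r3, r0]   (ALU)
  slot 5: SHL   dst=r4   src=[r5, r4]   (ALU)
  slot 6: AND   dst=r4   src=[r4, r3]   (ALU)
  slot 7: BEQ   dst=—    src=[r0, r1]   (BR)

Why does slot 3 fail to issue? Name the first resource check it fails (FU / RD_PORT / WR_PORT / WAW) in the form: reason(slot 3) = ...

#0 MUL src=r5,r5 dispatched  <A:1 Mu:0 Ld:1 B:1 rd:5 wr:2>
#1 MEM src=r5,r2 dispatched  <A:1 Mu:0 Ld:0 B:1 rd:3 wr:2>
#2 ALU src=r5,r0 dispatched  <A:0 Mu:0 Ld:0 B:1 rd:1 wr:1>
#3 ALU src=r2,r2 held:FU  <A:0 Mu:0 Ld:0 B:1 rd:1 wr:1>
#4 ALU src=r3,r0 held:FU  <A:0 Mu:0 Ld:0 B:1 rd:1 wr:1>
#5 ALU src=r5,r4 held:FU  <A:0 Mu:0 Ld:0 B:1 rd:1 wr:1>
#6 ALU src=r4,r3 held:FU  <A:0 Mu:0 Ld:0 B:1 rd:1 wr:1>
#7 BR src=r0,r1 held:RD_PORT  <A:0 Mu:0 Ld:0 B:1 rd:1 wr:1>

reason(slot 3) = FU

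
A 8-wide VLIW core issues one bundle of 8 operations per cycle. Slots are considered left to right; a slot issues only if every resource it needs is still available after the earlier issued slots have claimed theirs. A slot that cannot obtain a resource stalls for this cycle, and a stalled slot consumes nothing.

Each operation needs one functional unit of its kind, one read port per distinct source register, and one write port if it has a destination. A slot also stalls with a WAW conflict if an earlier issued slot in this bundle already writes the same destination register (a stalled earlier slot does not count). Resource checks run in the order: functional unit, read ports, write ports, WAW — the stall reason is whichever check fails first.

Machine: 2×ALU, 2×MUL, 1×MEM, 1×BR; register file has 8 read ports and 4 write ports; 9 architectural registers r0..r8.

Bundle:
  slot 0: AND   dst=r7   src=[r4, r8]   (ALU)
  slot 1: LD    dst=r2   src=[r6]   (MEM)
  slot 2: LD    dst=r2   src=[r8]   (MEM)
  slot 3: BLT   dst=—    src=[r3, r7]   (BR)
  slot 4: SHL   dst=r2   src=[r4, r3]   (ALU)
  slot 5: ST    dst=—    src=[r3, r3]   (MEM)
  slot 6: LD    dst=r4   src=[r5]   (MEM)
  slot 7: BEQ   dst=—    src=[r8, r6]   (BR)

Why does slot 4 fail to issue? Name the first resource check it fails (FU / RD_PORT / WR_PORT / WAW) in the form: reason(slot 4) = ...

reason(slot 4) = WAW

  0. ALU→r7 ⇒ go  {1A/2Mu/1Ld/1B | 6r 3w}
  1. MEM→r2 ⇒ go  {1A/2Mu/0Ld/1B | 5r 2w}
  2. MEM→r2 ⇒ no(FU)  {1A/2Mu/0Ld/1B | 5r 2w}
  3. BR ⇒ go  {1A/2Mu/0Ld/0B | 3r 2w}
  4. ALU→r2 ⇒ no(WAW)  {1A/2Mu/0Ld/0B | 3r 2w}
  5. MEM ⇒ no(FU)  {1A/2Mu/0Ld/0B | 3r 2w}
  6. MEM→r4 ⇒ no(FU)  {1A/2Mu/0Ld/0B | 3r 2w}
  7. BR ⇒ no(FU)  {1A/2Mu/0Ld/0B | 3r 2w}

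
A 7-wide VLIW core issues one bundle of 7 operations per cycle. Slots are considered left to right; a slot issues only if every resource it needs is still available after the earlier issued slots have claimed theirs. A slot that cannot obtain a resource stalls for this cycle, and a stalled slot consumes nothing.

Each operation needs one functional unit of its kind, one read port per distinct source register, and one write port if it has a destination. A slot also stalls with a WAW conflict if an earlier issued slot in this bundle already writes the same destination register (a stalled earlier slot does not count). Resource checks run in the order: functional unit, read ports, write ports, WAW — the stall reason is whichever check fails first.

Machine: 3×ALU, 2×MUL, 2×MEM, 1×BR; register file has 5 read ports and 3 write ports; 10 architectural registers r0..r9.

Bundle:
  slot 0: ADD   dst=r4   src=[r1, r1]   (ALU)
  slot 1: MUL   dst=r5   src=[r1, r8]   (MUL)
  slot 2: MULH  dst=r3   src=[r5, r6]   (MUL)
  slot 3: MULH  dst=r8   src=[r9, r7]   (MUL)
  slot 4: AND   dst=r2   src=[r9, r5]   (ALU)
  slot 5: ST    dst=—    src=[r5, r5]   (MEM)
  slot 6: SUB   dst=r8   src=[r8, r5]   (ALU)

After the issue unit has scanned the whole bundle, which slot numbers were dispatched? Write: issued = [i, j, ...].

slot 0 (ALU): ISSUE — free A2,Mu2,Ld2,B1 rp4 wp2
slot 1 (MUL): ISSUE — free A2,Mu1,Ld2,B1 rp2 wp1
slot 2 (MUL): ISSUE — free A2,Mu0,Ld2,B1 rp0 wp0
slot 3 (MUL): stall FU — free A2,Mu0,Ld2,B1 rp0 wp0
slot 4 (ALU): stall RD_PORT — free A2,Mu0,Ld2,B1 rp0 wp0
slot 5 (MEM): stall RD_PORT — free A2,Mu0,Ld2,B1 rp0 wp0
slot 6 (ALU): stall RD_PORT — free A2,Mu0,Ld2,B1 rp0 wp0

issued = [0, 1, 2]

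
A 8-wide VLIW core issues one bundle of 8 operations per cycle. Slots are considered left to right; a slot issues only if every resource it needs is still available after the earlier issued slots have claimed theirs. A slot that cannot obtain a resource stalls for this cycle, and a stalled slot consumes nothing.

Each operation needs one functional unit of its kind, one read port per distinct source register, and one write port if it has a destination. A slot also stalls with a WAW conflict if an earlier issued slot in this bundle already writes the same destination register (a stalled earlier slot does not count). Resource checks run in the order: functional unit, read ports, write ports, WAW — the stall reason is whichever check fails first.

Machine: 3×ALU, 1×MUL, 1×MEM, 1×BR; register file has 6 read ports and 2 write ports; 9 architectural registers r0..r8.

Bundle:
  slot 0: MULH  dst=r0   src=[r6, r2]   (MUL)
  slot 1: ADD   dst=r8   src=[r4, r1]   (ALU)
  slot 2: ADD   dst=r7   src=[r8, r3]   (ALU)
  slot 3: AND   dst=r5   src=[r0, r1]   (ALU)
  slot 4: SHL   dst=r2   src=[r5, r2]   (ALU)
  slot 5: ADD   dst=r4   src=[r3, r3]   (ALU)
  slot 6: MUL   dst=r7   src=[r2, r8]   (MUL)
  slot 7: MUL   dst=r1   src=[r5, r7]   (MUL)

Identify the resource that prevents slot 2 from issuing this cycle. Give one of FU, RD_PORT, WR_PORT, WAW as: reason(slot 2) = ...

slot 0 (MUL): ISSUE — free A3,Mu0,Ld1,B1 rp4 wp1
slot 1 (ALU): ISSUE — free A2,Mu0,Ld1,B1 rp2 wp0
slot 2 (ALU): stall WR_PORT — free A2,Mu0,Ld1,B1 rp2 wp0
slot 3 (ALU): stall WR_PORT — free A2,Mu0,Ld1,B1 rp2 wp0
slot 4 (ALU): stall WR_PORT — free A2,Mu0,Ld1,B1 rp2 wp0
slot 5 (ALU): stall WR_PORT — free A2,Mu0,Ld1,B1 rp2 wp0
slot 6 (MUL): stall FU — free A2,Mu0,Ld1,B1 rp2 wp0
slot 7 (MUL): stall FU — free A2,Mu0,Ld1,B1 rp2 wp0

reason(slot 2) = WR_PORT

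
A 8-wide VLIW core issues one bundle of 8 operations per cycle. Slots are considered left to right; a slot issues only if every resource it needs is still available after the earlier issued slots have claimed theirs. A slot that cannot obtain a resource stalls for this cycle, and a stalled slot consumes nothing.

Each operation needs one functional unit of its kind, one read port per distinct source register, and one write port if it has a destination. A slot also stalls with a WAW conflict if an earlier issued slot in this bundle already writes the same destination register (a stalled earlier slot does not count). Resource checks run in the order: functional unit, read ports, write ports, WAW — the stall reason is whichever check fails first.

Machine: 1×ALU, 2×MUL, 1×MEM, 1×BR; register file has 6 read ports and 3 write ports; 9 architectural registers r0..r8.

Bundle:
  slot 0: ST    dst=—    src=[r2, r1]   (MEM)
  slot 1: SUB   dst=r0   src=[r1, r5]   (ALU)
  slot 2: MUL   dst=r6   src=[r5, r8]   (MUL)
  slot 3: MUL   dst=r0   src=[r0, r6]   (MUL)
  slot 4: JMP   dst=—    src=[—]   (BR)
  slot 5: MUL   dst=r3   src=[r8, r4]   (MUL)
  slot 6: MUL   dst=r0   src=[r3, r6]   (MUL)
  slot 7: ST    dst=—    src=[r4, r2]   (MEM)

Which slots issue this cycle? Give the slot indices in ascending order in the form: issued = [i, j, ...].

issued = [0, 1, 2, 4]

#0 MEM src=r2,r1 dispatched  <A:1 Mu:2 Ld:0 B:1 rd:4 wr:3>
#1 ALU src=r1,r5 dispatched  <A:0 Mu:2 Ld:0 B:1 rd:2 wr:2>
#2 MUL src=r5,r8 dispatched  <A:0 Mu:1 Ld:0 B:1 rd:0 wr:1>
#3 MUL src=r0,r6 held:RD_PORT  <A:0 Mu:1 Ld:0 B:1 rd:0 wr:1>
#4 BR src=- dispatched  <A:0 Mu:1 Ld:0 B:0 rd:0 wr:1>
#5 MUL src=r8,r4 held:RD_PORT  <A:0 Mu:1 Ld:0 B:0 rd:0 wr:1>
#6 MUL src=r3,r6 held:RD_PORT  <A:0 Mu:1 Ld:0 B:0 rd:0 wr:1>
#7 MEM src=r4,r2 held:FU  <A:0 Mu:1 Ld:0 B:0 rd:0 wr:1>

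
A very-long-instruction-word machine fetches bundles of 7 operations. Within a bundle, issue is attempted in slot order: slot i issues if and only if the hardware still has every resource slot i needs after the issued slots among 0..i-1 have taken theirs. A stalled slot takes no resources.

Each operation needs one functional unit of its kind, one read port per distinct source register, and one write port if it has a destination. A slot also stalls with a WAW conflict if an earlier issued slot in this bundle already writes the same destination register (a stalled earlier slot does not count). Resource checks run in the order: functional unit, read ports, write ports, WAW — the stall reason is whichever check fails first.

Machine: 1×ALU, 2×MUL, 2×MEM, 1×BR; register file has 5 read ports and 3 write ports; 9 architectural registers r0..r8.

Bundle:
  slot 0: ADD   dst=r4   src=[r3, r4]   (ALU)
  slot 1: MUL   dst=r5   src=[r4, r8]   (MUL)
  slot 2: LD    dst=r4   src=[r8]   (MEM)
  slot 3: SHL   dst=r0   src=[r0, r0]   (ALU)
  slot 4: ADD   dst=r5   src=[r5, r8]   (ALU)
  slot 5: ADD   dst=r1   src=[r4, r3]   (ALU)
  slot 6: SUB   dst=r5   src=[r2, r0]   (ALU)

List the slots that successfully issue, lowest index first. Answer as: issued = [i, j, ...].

issued = [0, 1]

[0] ALU needs rd=2 wr=1: ok; after: ALU=0 MUL=2 MEM=2 BR=1, R=3, W=2
[1] MUL needs rd=2 wr=1: ok; after: ALU=0 MUL=1 MEM=2 BR=1, R=1, W=1
[2] MEM needs rd=1 wr=1: WAW; after: ALU=0 MUL=1 MEM=2 BR=1, R=1, W=1
[3] ALU needs rd=1 wr=1: FU; after: ALU=0 MUL=1 MEM=2 BR=1, R=1, W=1
[4] ALU needs rd=2 wr=1: FU; after: ALU=0 MUL=1 MEM=2 BR=1, R=1, W=1
[5] ALU needs rd=2 wr=1: FU; after: ALU=0 MUL=1 MEM=2 BR=1, R=1, W=1
[6] ALU needs rd=2 wr=1: FU; after: ALU=0 MUL=1 MEM=2 BR=1, R=1, W=1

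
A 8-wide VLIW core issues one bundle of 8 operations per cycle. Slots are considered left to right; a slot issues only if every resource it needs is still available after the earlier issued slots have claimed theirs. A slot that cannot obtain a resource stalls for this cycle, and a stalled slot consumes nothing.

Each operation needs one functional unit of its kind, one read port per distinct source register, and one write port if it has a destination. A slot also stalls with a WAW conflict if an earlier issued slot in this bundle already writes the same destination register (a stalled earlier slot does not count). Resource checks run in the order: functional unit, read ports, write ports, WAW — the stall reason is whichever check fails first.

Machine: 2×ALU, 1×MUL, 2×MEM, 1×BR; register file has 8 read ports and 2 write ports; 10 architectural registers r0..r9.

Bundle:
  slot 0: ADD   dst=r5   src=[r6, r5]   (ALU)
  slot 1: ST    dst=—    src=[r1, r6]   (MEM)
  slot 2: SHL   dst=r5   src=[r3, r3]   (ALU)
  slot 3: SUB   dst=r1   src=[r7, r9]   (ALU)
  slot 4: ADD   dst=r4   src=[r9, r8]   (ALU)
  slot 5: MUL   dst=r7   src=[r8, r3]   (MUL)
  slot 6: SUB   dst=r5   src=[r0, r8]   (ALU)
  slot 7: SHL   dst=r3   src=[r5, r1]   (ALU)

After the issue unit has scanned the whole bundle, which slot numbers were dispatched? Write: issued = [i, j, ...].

(0) want 1×ALU +2rd +1wr — yes → AL1|MU1|ME2|BR1|rd6|wr1
(1) want 1×MEM +2rd +0wr — yes → AL1|MU1|ME1|BR1|rd4|wr1
(2) want 1×ALU +1rd +1wr — WAW → AL1|MU1|ME1|BR1|rd4|wr1
(3) want 1×ALU +2rd +1wr — yes → AL0|MU1|ME1|BR1|rd2|wr0
(4) want 1×ALU +2rd +1wr — FU → AL0|MU1|ME1|BR1|rd2|wr0
(5) want 1×MUL +2rd +1wr — WR_PORT → AL0|MU1|ME1|BR1|rd2|wr0
(6) want 1×ALU +2rd +1wr — FU → AL0|MU1|ME1|BR1|rd2|wr0
(7) want 1×ALU +2rd +1wr — FU → AL0|MU1|ME1|BR1|rd2|wr0

issued = [0, 1, 3]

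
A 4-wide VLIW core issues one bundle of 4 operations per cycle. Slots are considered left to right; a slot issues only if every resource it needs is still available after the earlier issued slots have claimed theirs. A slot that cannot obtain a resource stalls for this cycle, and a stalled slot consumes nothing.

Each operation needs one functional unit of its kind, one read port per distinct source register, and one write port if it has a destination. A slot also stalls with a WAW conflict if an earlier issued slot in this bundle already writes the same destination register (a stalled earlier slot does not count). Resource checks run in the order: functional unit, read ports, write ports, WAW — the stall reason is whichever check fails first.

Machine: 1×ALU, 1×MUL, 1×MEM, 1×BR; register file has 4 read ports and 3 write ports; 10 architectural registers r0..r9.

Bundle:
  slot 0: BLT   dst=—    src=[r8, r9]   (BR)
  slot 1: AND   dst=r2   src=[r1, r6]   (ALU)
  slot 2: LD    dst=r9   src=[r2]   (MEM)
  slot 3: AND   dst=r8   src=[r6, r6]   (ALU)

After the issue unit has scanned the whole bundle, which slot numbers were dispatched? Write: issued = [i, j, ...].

issued = [0, 1]

[0] BR needs rd=2 wr=0: ok; after: ALU=1 MUL=1 MEM=1 BR=0, R=2, W=3
[1] ALU needs rd=2 wr=1: ok; after: ALU=0 MUL=1 MEM=1 BR=0, R=0, W=2
[2] MEM needs rd=1 wr=1: RD_PORT; after: ALU=0 MUL=1 MEM=1 BR=0, R=0, W=2
[3] ALU needs rd=1 wr=1: FU; after: ALU=0 MUL=1 MEM=1 BR=0, R=0, W=2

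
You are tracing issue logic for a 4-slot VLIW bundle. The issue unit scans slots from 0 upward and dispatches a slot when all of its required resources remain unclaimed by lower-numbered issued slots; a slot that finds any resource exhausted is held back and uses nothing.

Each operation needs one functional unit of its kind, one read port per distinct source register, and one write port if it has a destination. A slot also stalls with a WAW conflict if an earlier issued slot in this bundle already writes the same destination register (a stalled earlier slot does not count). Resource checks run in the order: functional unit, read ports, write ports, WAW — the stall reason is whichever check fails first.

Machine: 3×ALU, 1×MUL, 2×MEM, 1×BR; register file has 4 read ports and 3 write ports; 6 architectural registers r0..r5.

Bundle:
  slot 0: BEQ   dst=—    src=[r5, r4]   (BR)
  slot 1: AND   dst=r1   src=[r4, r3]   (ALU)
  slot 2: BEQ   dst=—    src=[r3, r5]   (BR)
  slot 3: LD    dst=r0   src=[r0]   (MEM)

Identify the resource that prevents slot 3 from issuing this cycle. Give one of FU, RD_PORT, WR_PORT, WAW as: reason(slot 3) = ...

reason(slot 3) = RD_PORT

#0 BR src=r5,r4 dispatched  <A:3 Mu:1 Ld:2 B:0 rd:2 wr:3>
#1 ALU src=r4,r3 dispatched  <A:2 Mu:1 Ld:2 B:0 rd:0 wr:2>
#2 BR src=r3,r5 held:FU  <A:2 Mu:1 Ld:2 B:0 rd:0 wr:2>
#3 MEM src=r0 held:RD_PORT  <A:2 Mu:1 Ld:2 B:0 rd:0 wr:2>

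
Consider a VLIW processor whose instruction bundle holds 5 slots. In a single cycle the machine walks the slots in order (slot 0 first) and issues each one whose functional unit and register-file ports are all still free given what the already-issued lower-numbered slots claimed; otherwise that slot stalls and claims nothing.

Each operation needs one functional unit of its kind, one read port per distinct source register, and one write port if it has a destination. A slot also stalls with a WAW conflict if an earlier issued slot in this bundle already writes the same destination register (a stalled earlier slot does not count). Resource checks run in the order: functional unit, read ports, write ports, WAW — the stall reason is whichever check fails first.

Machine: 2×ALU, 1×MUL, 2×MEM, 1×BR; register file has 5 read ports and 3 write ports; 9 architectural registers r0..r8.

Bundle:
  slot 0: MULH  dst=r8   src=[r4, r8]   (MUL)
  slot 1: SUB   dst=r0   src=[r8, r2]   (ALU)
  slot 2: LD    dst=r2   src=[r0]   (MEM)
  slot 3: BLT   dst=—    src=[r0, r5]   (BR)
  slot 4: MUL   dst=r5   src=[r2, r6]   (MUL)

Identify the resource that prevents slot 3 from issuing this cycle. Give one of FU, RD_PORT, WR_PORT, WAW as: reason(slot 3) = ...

slot 0 (MUL): ISSUE — free A2,Mu0,Ld2,B1 rp3 wp2
slot 1 (ALU): ISSUE — free A1,Mu0,Ld2,B1 rp1 wp1
slot 2 (MEM): ISSUE — free A1,Mu0,Ld1,B1 rp0 wp0
slot 3 (BR): stall RD_PORT — free A1,Mu0,Ld1,B1 rp0 wp0
slot 4 (MUL): stall FU — free A1,Mu0,Ld1,B1 rp0 wp0

reason(slot 3) = RD_PORT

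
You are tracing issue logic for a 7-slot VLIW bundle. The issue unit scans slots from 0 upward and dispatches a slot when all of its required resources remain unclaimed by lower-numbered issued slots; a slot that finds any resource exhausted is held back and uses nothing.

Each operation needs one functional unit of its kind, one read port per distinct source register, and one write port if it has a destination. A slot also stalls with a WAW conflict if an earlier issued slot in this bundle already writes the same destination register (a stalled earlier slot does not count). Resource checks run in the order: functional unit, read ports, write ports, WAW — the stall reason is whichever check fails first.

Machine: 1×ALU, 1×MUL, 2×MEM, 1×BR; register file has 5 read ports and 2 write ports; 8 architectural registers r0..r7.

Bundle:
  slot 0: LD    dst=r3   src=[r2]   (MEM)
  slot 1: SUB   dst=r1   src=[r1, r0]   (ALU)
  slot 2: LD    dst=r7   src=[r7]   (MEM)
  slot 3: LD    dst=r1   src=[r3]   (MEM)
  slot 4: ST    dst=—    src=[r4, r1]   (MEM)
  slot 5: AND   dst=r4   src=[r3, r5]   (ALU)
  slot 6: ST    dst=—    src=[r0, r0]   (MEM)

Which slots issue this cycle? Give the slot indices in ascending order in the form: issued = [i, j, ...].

slot 0 (MEM): ISSUE — free A1,Mu1,Ld1,B1 rp4 wp1
slot 1 (ALU): ISSUE — free A0,Mu1,Ld1,B1 rp2 wp0
slot 2 (MEM): stall WR_PORT — free A0,Mu1,Ld1,B1 rp2 wp0
slot 3 (MEM): stall WR_PORT — free A0,Mu1,Ld1,B1 rp2 wp0
slot 4 (MEM): ISSUE — free A0,Mu1,Ld0,B1 rp0 wp0
slot 5 (ALU): stall FU — free A0,Mu1,Ld0,B1 rp0 wp0
slot 6 (MEM): stall FU — free A0,Mu1,Ld0,B1 rp0 wp0

issued = [0, 1, 4]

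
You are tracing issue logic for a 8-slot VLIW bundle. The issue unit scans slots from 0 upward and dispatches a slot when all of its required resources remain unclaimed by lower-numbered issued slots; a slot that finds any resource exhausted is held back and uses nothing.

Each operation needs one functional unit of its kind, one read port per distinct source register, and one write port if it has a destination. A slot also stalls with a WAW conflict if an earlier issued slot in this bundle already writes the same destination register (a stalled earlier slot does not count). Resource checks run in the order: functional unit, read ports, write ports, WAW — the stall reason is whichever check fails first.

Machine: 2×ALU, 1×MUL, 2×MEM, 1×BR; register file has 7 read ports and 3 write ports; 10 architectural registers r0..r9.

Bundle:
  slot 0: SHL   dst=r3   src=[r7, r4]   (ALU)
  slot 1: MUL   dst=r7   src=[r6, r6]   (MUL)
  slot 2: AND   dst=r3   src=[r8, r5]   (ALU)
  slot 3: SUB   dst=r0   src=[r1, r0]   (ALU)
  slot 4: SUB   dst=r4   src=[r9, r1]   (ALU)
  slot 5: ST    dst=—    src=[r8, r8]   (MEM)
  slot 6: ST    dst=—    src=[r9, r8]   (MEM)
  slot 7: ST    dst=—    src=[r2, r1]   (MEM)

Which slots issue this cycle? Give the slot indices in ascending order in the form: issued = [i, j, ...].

issued = [0, 1, 3, 5]

#0 ALU src=r7,r4 dispatched  <A:1 Mu:1 Ld:2 B:1 rd:5 wr:2>
#1 MUL src=r6,r6 dispatched  <A:1 Mu:0 Ld:2 B:1 rd:4 wr:1>
#2 ALU src=r8,r5 held:WAW  <A:1 Mu:0 Ld:2 B:1 rd:4 wr:1>
#3 ALU src=r1,r0 dispatched  <A:0 Mu:0 Ld:2 B:1 rd:2 wr:0>
#4 ALU src=r9,r1 held:FU  <A:0 Mu:0 Ld:2 B:1 rd:2 wr:0>
#5 MEM src=r8,r8 dispatched  <A:0 Mu:0 Ld:1 B:1 rd:1 wr:0>
#6 MEM src=r9,r8 held:RD_PORT  <A:0 Mu:0 Ld:1 B:1 rd:1 wr:0>
#7 MEM src=r2,r1 held:RD_PORT  <A:0 Mu:0 Ld:1 B:1 rd:1 wr:0>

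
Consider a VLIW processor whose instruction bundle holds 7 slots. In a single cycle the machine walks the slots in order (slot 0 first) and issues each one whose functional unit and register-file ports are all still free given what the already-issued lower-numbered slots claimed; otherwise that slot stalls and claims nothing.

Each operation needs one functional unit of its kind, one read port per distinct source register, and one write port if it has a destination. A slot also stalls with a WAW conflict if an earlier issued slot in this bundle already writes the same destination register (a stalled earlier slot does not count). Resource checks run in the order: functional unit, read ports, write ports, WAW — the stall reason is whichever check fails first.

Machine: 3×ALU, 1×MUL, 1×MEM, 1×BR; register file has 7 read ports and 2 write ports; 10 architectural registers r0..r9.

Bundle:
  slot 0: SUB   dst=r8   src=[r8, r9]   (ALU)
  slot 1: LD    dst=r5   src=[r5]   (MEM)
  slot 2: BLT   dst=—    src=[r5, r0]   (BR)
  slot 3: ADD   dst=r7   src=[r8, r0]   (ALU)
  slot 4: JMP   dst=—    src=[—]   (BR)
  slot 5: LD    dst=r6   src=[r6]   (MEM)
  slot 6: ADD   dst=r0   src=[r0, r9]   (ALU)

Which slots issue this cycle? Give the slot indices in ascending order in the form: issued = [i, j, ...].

issued = [0, 1, 2]

[0] ALU needs rd=2 wr=1: ok; after: ALU=2 MUL=1 MEM=1 BR=1, R=5, W=1
[1] MEM needs rd=1 wr=1: ok; after: ALU=2 MUL=1 MEM=0 BR=1, R=4, W=0
[2] BR needs rd=2 wr=0: ok; after: ALU=2 MUL=1 MEM=0 BR=0, R=2, W=0
[3] ALU needs rd=2 wr=1: WR_PORT; after: ALU=2 MUL=1 MEM=0 BR=0, R=2, W=0
[4] BR needs rd=0 wr=0: FU; after: ALU=2 MUL=1 MEM=0 BR=0, R=2, W=0
[5] MEM needs rd=1 wr=1: FU; after: ALU=2 MUL=1 MEM=0 BR=0, R=2, W=0
[6] ALU needs rd=2 wr=1: WR_PORT; after: ALU=2 MUL=1 MEM=0 BR=0, R=2, W=0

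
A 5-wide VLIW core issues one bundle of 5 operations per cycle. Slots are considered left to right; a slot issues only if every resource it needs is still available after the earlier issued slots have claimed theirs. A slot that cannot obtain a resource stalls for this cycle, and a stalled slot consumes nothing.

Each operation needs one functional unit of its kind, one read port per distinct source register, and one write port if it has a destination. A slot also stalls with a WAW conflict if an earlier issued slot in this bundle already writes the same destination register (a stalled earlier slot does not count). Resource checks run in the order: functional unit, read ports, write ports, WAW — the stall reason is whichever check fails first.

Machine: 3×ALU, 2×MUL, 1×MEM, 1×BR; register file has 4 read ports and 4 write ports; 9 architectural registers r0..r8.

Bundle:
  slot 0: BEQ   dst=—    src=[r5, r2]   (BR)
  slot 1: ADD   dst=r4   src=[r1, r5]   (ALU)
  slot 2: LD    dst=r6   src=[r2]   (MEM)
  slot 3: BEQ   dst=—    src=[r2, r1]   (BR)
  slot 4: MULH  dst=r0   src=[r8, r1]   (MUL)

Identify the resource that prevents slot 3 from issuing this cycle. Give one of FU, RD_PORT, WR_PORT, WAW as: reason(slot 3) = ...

reason(slot 3) = FU

#0 BR src=r5,r2 dispatched  <A:3 Mu:2 Ld:1 B:0 rd:2 wr:4>
#1 ALU src=r1,r5 dispatched  <A:2 Mu:2 Ld:1 B:0 rd:0 wr:3>
#2 MEM src=r2 held:RD_PORT  <A:2 Mu:2 Ld:1 B:0 rd:0 wr:3>
#3 BR src=r2,r1 held:FU  <A:2 Mu:2 Ld:1 B:0 rd:0 wr:3>
#4 MUL src=r8,r1 held:RD_PORT  <A:2 Mu:2 Ld:1 B:0 rd:0 wr:3>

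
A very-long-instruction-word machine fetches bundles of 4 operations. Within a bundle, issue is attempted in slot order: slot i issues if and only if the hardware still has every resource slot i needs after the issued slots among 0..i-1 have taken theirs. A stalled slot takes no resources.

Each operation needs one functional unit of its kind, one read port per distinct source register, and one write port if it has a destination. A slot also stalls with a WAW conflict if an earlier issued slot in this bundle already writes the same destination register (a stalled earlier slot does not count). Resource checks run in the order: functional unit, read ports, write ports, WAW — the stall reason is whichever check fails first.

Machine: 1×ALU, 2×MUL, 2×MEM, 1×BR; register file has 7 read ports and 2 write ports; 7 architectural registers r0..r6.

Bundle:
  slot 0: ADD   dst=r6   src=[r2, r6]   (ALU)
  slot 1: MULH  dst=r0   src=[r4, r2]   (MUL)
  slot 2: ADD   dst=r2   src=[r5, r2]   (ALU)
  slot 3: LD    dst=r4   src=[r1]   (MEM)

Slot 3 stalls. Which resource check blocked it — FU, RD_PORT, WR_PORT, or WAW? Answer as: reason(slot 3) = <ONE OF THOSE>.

reason(slot 3) = WR_PORT

[0] ALU needs rd=2 wr=1: ok; after: ALU=0 MUL=2 MEM=2 BR=1, R=5, W=1
[1] MUL needs rd=2 wr=1: ok; after: ALU=0 MUL=1 MEM=2 BR=1, R=3, W=0
[2] ALU needs rd=2 wr=1: FU; after: ALU=0 MUL=1 MEM=2 BR=1, R=3, W=0
[3] MEM needs rd=1 wr=1: WR_PORT; after: ALU=0 MUL=1 MEM=2 BR=1, R=3, W=0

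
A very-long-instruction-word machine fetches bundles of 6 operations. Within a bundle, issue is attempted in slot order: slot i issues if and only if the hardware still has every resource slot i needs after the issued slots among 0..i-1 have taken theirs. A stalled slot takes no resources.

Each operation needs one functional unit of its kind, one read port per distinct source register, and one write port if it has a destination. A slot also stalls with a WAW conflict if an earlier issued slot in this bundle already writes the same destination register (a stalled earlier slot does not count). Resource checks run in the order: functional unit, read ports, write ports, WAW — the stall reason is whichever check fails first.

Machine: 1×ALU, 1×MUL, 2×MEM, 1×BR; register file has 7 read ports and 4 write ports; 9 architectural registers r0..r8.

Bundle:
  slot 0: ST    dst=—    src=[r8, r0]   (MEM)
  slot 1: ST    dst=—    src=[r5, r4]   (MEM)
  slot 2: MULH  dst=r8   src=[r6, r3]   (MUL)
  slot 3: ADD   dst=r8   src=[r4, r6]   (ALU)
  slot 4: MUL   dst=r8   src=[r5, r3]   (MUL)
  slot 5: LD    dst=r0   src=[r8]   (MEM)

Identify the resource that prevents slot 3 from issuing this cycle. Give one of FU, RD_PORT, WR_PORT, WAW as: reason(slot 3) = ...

[0] MEM needs rd=2 wr=0: ok; after: ALU=1 MUL=1 MEM=1 BR=1, R=5, W=4
[1] MEM needs rd=2 wr=0: ok; after: ALU=1 MUL=1 MEM=0 BR=1, R=3, W=4
[2] MUL needs rd=2 wr=1: ok; after: ALU=1 MUL=0 MEM=0 BR=1, R=1, W=3
[3] ALU needs rd=2 wr=1: RD_PORT; after: ALU=1 MUL=0 MEM=0 BR=1, R=1, W=3
[4] MUL needs rd=2 wr=1: FU; after: ALU=1 MUL=0 MEM=0 BR=1, R=1, W=3
[5] MEM needs rd=1 wr=1: FU; after: ALU=1 MUL=0 MEM=0 BR=1, R=1, W=3

reason(slot 3) = RD_PORT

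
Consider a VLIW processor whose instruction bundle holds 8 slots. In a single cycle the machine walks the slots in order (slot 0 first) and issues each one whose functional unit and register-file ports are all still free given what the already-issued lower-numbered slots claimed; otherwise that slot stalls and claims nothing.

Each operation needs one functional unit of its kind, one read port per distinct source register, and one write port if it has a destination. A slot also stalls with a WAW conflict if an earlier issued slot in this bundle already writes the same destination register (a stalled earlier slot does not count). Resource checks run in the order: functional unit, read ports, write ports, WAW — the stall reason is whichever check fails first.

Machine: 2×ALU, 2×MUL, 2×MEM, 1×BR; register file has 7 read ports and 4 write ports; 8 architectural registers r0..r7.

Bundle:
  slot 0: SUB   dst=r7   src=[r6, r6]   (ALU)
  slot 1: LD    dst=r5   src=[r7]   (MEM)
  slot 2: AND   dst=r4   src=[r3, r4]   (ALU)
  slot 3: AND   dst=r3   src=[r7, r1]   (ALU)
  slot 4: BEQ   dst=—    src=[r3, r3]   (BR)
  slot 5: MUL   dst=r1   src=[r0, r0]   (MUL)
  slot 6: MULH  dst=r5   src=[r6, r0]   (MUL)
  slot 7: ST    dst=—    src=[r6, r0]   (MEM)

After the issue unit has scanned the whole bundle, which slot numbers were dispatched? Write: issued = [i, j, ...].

(0) want 1×ALU +1rd +1wr — yes → AL1|MU2|ME2|BR1|rd6|wr3
(1) want 1×MEM +1rd +1wr — yes → AL1|MU2|ME1|BR1|rd5|wr2
(2) want 1×ALU +2rd +1wr — yes → AL0|MU2|ME1|BR1|rd3|wr1
(3) want 1×ALU +2rd +1wr — FU → AL0|MU2|ME1|BR1|rd3|wr1
(4) want 1×BR +1rd +0wr — yes → AL0|MU2|ME1|BR0|rd2|wr1
(5) want 1×MUL +1rd +1wr — yes → AL0|MU1|ME1|BR0|rd1|wr0
(6) want 1×MUL +2rd +1wr — RD_PORT → AL0|MU1|ME1|BR0|rd1|wr0
(7) want 1×MEM +2rd +0wr — RD_PORT → AL0|MU1|ME1|BR0|rd1|wr0

issued = [0, 1, 2, 4, 5]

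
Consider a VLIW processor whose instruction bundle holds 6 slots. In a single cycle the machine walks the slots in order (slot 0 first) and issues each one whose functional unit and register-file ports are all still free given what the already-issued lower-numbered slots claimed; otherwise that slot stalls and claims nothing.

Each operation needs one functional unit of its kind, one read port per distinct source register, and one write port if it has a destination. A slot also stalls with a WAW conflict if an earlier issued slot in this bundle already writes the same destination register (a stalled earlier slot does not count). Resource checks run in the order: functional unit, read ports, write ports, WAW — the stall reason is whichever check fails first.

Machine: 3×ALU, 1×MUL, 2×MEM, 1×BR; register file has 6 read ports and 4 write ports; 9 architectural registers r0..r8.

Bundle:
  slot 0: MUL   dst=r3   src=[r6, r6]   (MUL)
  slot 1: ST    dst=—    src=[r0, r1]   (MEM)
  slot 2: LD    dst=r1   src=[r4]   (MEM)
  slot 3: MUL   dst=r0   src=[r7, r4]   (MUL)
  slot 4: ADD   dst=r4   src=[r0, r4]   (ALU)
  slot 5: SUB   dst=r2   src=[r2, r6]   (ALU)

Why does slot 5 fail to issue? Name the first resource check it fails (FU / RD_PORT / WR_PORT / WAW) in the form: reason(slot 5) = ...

reason(slot 5) = RD_PORT

#0 MUL src=r6,r6 dispatched  <A:3 Mu:0 Ld:2 B:1 rd:5 wr:3>
#1 MEM src=r0,r1 dispatched  <A:3 Mu:0 Ld:1 B:1 rd:3 wr:3>
#2 MEM src=r4 dispatched  <A:3 Mu:0 Ld:0 B:1 rd:2 wr:2>
#3 MUL src=r7,r4 held:FU  <A:3 Mu:0 Ld:0 B:1 rd:2 wr:2>
#4 ALU src=r0,r4 dispatched  <A:2 Mu:0 Ld:0 B:1 rd:0 wr:1>
#5 ALU src=r2,r6 held:RD_PORT  <A:2 Mu:0 Ld:0 B:1 rd:0 wr:1>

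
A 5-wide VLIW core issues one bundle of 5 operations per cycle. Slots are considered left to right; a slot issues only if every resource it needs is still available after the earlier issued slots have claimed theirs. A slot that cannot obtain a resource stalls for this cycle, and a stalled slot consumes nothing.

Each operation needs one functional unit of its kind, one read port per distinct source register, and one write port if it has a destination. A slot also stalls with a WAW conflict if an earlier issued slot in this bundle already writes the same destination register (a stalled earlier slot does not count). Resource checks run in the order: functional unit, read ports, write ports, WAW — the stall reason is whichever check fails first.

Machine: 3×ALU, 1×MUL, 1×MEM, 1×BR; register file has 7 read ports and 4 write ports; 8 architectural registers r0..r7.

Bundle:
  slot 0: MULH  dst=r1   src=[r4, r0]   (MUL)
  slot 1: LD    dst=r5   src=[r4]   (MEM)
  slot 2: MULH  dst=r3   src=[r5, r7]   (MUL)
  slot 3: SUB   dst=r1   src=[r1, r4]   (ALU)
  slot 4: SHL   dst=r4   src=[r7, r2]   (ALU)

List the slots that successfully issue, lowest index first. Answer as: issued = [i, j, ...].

  0. MUL→r1 ⇒ go  {3A/0Mu/1Ld/1B | 5r 3w}
  1. MEM→r5 ⇒ go  {3A/0Mu/0Ld/1B | 4r 2w}
  2. MUL→r3 ⇒ no(FU)  {3A/0Mu/0Ld/1B | 4r 2w}
  3. ALU→r1 ⇒ no(WAW)  {3A/0Mu/0Ld/1B | 4r 2w}
  4. ALU→r4 ⇒ go  {2A/0Mu/0Ld/1B | 2r 1w}

issued = [0, 1, 4]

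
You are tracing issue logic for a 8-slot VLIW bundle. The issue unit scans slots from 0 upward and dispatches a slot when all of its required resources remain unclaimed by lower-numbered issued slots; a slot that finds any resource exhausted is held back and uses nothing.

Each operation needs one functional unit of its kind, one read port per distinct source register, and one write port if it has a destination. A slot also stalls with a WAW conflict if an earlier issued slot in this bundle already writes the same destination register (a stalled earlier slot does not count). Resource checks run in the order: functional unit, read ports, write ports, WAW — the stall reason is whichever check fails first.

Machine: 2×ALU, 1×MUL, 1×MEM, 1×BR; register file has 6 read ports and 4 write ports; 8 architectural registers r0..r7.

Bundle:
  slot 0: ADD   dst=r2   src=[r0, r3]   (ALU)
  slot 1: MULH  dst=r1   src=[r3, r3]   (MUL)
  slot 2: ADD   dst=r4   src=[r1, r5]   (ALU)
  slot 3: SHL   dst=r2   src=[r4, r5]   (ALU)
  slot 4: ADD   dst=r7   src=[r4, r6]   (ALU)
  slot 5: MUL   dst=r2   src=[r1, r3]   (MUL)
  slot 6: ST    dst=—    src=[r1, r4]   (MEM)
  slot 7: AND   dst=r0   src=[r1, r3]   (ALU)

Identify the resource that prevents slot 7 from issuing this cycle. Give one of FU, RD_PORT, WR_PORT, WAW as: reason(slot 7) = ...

(0) want 1×ALU +2rd +1wr — yes → AL1|MU1|ME1|BR1|rd4|wr3
(1) want 1×MUL +1rd +1wr — yes → AL1|MU0|ME1|BR1|rd3|wr2
(2) want 1×ALU +2rd +1wr — yes → AL0|MU0|ME1|BR1|rd1|wr1
(3) want 1×ALU +2rd +1wr — FU → AL0|MU0|ME1|BR1|rd1|wr1
(4) want 1×ALU +2rd +1wr — FU → AL0|MU0|ME1|BR1|rd1|wr1
(5) want 1×MUL +2rd +1wr — FU → AL0|MU0|ME1|BR1|rd1|wr1
(6) want 1×MEM +2rd +0wr — RD_PORT → AL0|MU0|ME1|BR1|rd1|wr1
(7) want 1×ALU +2rd +1wr — FU → AL0|MU0|ME1|BR1|rd1|wr1

reason(slot 7) = FU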